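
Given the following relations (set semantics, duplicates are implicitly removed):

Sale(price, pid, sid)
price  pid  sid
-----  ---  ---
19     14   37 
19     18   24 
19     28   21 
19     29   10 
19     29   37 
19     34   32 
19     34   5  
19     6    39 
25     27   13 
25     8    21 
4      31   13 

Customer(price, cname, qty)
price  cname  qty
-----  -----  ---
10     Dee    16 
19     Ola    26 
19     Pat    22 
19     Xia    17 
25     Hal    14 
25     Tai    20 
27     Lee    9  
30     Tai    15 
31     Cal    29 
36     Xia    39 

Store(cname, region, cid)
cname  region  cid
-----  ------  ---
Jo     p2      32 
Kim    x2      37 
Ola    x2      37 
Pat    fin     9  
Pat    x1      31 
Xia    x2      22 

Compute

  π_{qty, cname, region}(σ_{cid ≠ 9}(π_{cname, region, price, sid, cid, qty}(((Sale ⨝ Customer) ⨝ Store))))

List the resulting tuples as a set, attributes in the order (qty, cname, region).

Joining Sale and Customer on price yields {(19, 14, 37, Ola, 26), (19, 14, 37, Pat, 22), (19, 14, 37, Xia, 17), (19, 18, 24, Ola, 26), (19, 18, 24, Pat, 22), (19, 18, 24, Xia, 17), (19, 28, 21, Ola, 26), (19, 28, 21, Pat, 22), (19, 28, 21, Xia, 17), (19, 29, 10, Ola, 26), (19, 29, 10, Pat, 22), (19, 29, 10, Xia, 17), (19, 29, 37, Ola, 26), (19, 29, 37, Pat, 22), (19, 29, 37, Xia, 17), (19, 34, 32, Ola, 26), (19, 34, 32, Pat, 22), (19, 34, 32, Xia, 17), (19, 34, 5, Ola, 26), (19, 34, 5, Pat, 22), (19, 34, 5, Xia, 17), (19, 6, 39, Ola, 26), (19, 6, 39, Pat, 22), (19, 6, 39, Xia, 17), (25, 27, 13, Hal, 14), (25, 27, 13, Tai, 20), (25, 8, 21, Hal, 14), (25, 8, 21, Tai, 20)}.
Joining (Sale ⨝ Customer) and Store on cname yields {(19, 14, 37, Ola, 26, x2, 37), (19, 14, 37, Pat, 22, fin, 9), (19, 14, 37, Pat, 22, x1, 31), (19, 14, 37, Xia, 17, x2, 22), (19, 18, 24, Ola, 26, x2, 37), (19, 18, 24, Pat, 22, fin, 9), (19, 18, 24, Pat, 22, x1, 31), (19, 18, 24, Xia, 17, x2, 22), (19, 28, 21, Ola, 26, x2, 37), (19, 28, 21, Pat, 22, fin, 9), (19, 28, 21, Pat, 22, x1, 31), (19, 28, 21, Xia, 17, x2, 22), (19, 29, 10, Ola, 26, x2, 37), (19, 29, 10, Pat, 22, fin, 9), (19, 29, 10, Pat, 22, x1, 31), (19, 29, 10, Xia, 17, x2, 22), (19, 29, 37, Ola, 26, x2, 37), (19, 29, 37, Pat, 22, fin, 9), (19, 29, 37, Pat, 22, x1, 31), (19, 29, 37, Xia, 17, x2, 22), (19, 34, 32, Ola, 26, x2, 37), (19, 34, 32, Pat, 22, fin, 9), (19, 34, 32, Pat, 22, x1, 31), (19, 34, 32, Xia, 17, x2, 22), (19, 34, 5, Ola, 26, x2, 37), (19, 34, 5, Pat, 22, fin, 9), (19, 34, 5, Pat, 22, x1, 31), (19, 34, 5, Xia, 17, x2, 22), (19, 6, 39, Ola, 26, x2, 37), (19, 6, 39, Pat, 22, fin, 9), (19, 6, 39, Pat, 22, x1, 31), (19, 6, 39, Xia, 17, x2, 22)}.
Projecting to cname, region, price, sid, cid, qty (4 duplicate(s) eliminated): {(Ola, x2, 19, 10, 37, 26), (Ola, x2, 19, 21, 37, 26), (Ola, x2, 19, 24, 37, 26), (Ola, x2, 19, 32, 37, 26), (Ola, x2, 19, 37, 37, 26), (Ola, x2, 19, 39, 37, 26), (Ola, x2, 19, 5, 37, 26), (Pat, fin, 19, 10, 9, 22), (Pat, fin, 19, 21, 9, 22), (Pat, fin, 19, 24, 9, 22), (Pat, fin, 19, 32, 9, 22), (Pat, fin, 19, 37, 9, 22), (Pat, fin, 19, 39, 9, 22), (Pat, fin, 19, 5, 9, 22), (Pat, x1, 19, 10, 31, 22), (Pat, x1, 19, 21, 31, 22), (Pat, x1, 19, 24, 31, 22), (Pat, x1, 19, 32, 31, 22), (Pat, x1, 19, 37, 31, 22), (Pat, x1, 19, 39, 31, 22), (Pat, x1, 19, 5, 31, 22), (Xia, x2, 19, 10, 22, 17), (Xia, x2, 19, 21, 22, 17), (Xia, x2, 19, 24, 22, 17), (Xia, x2, 19, 32, 22, 17), (Xia, x2, 19, 37, 22, 17), (Xia, x2, 19, 39, 22, 17), (Xia, x2, 19, 5, 22, 17)}
σ[cid ≠ 9]: keep tuples satisfying cid ≠ 9 → {(Ola, x2, 19, 10, 37, 26), (Ola, x2, 19, 21, 37, 26), (Ola, x2, 19, 24, 37, 26), (Ola, x2, 19, 32, 37, 26), (Ola, x2, 19, 37, 37, 26), (Ola, x2, 19, 39, 37, 26), (Ola, x2, 19, 5, 37, 26), (Pat, x1, 19, 10, 31, 22), (Pat, x1, 19, 21, 31, 22), (Pat, x1, 19, 24, 31, 22), (Pat, x1, 19, 32, 31, 22), (Pat, x1, 19, 37, 31, 22), (Pat, x1, 19, 39, 31, 22), (Pat, x1, 19, 5, 31, 22), (Xia, x2, 19, 10, 22, 17), (Xia, x2, 19, 21, 22, 17), (Xia, x2, 19, 24, 22, 17), (Xia, x2, 19, 32, 22, 17), (Xia, x2, 19, 37, 22, 17), (Xia, x2, 19, 39, 22, 17), (Xia, x2, 19, 5, 22, 17)}
Projecting to qty, cname, region (18 duplicate(s) eliminated): {(17, Xia, x2), (22, Pat, x1), (26, Ola, x2)}

{(17, Xia, x2), (22, Pat, x1), (26, Ola, x2)}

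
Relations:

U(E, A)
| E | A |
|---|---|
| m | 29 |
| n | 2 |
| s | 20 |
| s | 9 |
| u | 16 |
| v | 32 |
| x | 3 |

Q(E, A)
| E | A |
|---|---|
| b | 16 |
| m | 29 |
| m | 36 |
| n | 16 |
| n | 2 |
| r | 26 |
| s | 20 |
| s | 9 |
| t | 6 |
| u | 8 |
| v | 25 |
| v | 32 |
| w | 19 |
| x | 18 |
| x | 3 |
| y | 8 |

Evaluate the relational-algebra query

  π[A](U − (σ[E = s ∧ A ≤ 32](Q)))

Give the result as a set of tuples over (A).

{16, 2, 29, 3, 32}

Apply σ_{E = s ∧ A ≤ 32}; surviving tuples: {(s, 20), (s, 9)}
Taking the difference: {(m, 29), (n, 2), (u, 16), (v, 32), (x, 3)}
Keep only column(s) A: {16, 2, 29, 3, 32}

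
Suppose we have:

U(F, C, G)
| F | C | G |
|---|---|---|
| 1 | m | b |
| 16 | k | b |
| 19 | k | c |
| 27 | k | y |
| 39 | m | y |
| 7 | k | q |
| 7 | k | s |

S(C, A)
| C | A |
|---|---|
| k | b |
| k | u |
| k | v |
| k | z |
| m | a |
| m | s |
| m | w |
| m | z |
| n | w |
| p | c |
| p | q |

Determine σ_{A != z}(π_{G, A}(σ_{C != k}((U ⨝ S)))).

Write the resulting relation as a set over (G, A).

U ⋈ S (natural join on C): {(1, m, b, a), (1, m, b, s), (1, m, b, w), (1, m, b, z), (16, k, b, b), (16, k, b, u), (16, k, b, v), (16, k, b, z), (19, k, c, b), (19, k, c, u), (19, k, c, v), (19, k, c, z), (27, k, y, b), (27, k, y, u), (27, k, y, v), (27, k, y, z), (39, m, y, a), (39, m, y, s), (39, m, y, w), (39, m, y, z), (7, k, q, b), (7, k, q, u), (7, k, q, v), (7, k, q, z), (7, k, s, b), (7, k, s, u), (7, k, s, v), (7, k, s, z)}
Filtering on C != k leaves {(1, m, b, a), (1, m, b, s), (1, m, b, w), (1, m, b, z), (39, m, y, a), (39, m, y, s), (39, m, y, w), (39, m, y, z)}.
π_{G, A} gives {(b, a), (b, s), (b, w), (b, z), (y, a), (y, s), (y, w), (y, z)}.
Filtering on A != z leaves {(b, a), (b, s), (b, w), (y, a), (y, s), (y, w)}.

{(b, a), (b, s), (b, w), (y, a), (y, s), (y, w)}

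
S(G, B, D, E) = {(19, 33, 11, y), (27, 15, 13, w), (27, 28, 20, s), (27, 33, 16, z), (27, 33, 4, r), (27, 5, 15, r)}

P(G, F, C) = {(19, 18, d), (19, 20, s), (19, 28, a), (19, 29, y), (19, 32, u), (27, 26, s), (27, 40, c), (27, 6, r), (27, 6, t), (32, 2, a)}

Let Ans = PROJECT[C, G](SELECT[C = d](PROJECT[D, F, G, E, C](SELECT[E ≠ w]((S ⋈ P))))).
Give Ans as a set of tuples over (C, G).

{(d, 19)}

Natural join on G: {(19, 33, 11, y, 18, d), (19, 33, 11, y, 20, s), (19, 33, 11, y, 28, a), (19, 33, 11, y, 29, y), (19, 33, 11, y, 32, u), (27, 15, 13, w, 26, s), (27, 15, 13, w, 40, c), (27, 15, 13, w, 6, r), (27, 15, 13, w, 6, t), (27, 28, 20, s, 26, s), (27, 28, 20, s, 40, c), (27, 28, 20, s, 6, r), (27, 28, 20, s, 6, t), (27, 33, 16, z, 26, s), (27, 33, 16, z, 40, c), (27, 33, 16, z, 6, r), (27, 33, 16, z, 6, t), (27, 33, 4, r, 26, s), (27, 33, 4, r, 40, c), (27, 33, 4, r, 6, r), (27, 33, 4, r, 6, t), (27, 5, 15, r, 26, s), (27, 5, 15, r, 40, c), (27, 5, 15, r, 6, r), (27, 5, 15, r, 6, t)}
Selection E ≠ w: {(19, 33, 11, y, 18, d), (19, 33, 11, y, 20, s), (19, 33, 11, y, 28, a), (19, 33, 11, y, 29, y), (19, 33, 11, y, 32, u), (27, 28, 20, s, 26, s), (27, 28, 20, s, 40, c), (27, 28, 20, s, 6, r), (27, 28, 20, s, 6, t), (27, 33, 16, z, 26, s), (27, 33, 16, z, 40, c), (27, 33, 16, z, 6, r), (27, 33, 16, z, 6, t), (27, 33, 4, r, 26, s), (27, 33, 4, r, 40, c), (27, 33, 4, r, 6, r), (27, 33, 4, r, 6, t), (27, 5, 15, r, 26, s), (27, 5, 15, r, 40, c), (27, 5, 15, r, 6, r), (27, 5, 15, r, 6, t)}
Projecting to D, F, G, E, C: {(11, 18, 19, y, d), (11, 20, 19, y, s), (11, 28, 19, y, a), (11, 29, 19, y, y), (11, 32, 19, y, u), (15, 26, 27, r, s), (15, 40, 27, r, c), (15, 6, 27, r, r), (15, 6, 27, r, t), (16, 26, 27, z, s), (16, 40, 27, z, c), (16, 6, 27, z, r), (16, 6, 27, z, t), (20, 26, 27, s, s), (20, 40, 27, s, c), (20, 6, 27, s, r), (20, 6, 27, s, t), (4, 26, 27, r, s), (4, 40, 27, r, c), (4, 6, 27, r, r), (4, 6, 27, r, t)}
Selection C = d: {(11, 18, 19, y, d)}
Projecting to C, G: {(d, 19)}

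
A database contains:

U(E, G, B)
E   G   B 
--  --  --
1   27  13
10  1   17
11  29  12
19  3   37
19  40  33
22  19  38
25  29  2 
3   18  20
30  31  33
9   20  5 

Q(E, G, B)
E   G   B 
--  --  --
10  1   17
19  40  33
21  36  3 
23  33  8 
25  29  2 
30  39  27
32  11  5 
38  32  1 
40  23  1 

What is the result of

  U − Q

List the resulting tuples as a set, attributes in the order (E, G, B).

{(1, 27, 13), (11, 29, 12), (19, 3, 37), (22, 19, 38), (3, 18, 20), (30, 31, 33), (9, 20, 5)}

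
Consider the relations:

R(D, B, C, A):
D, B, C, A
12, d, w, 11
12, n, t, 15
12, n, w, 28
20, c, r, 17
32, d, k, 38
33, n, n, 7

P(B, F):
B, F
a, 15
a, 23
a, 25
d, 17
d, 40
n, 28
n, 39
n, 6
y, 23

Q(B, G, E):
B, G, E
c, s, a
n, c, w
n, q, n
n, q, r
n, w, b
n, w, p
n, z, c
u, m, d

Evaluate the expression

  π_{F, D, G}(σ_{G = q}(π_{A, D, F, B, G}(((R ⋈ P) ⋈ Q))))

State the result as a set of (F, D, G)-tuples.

{(28, 12, q), (28, 33, q), (39, 12, q), (39, 33, q), (6, 12, q), (6, 33, q)}

R ⋈ P (natural join on B): {(12, d, w, 11, 17), (12, d, w, 11, 40), (12, n, t, 15, 28), (12, n, t, 15, 39), (12, n, t, 15, 6), (12, n, w, 28, 28), (12, n, w, 28, 39), (12, n, w, 28, 6), (32, d, k, 38, 17), (32, d, k, 38, 40), (33, n, n, 7, 28), (33, n, n, 7, 39), (33, n, n, 7, 6)}
(R ⋈ P) ⋈ Q (natural join on B): {(12, n, t, 15, 28, c, w), (12, n, t, 15, 28, q, n), (12, n, t, 15, 28, q, r), (12, n, t, 15, 28, w, b), (12, n, t, 15, 28, w, p), (12, n, t, 15, 28, z, c), (12, n, t, 15, 39, c, w), (12, n, t, 15, 39, q, n), (12, n, t, 15, 39, q, r), (12, n, t, 15, 39, w, b), (12, n, t, 15, 39, w, p), (12, n, t, 15, 39, z, c), (12, n, t, 15, 6, c, w), (12, n, t, 15, 6, q, n), (12, n, t, 15, 6, q, r), (12, n, t, 15, 6, w, b), (12, n, t, 15, 6, w, p), (12, n, t, 15, 6, z, c), (12, n, w, 28, 28, c, w), (12, n, w, 28, 28, q, n), (12, n, w, 28, 28, q, r), (12, n, w, 28, 28, w, b), (12, n, w, 28, 28, w, p), (12, n, w, 28, 28, z, c), (12, n, w, 28, 39, c, w), (12, n, w, 28, 39, q, n), (12, n, w, 28, 39, q, r), (12, n, w, 28, 39, w, b), (12, n, w, 28, 39, w, p), (12, n, w, 28, 39, z, c), (12, n, w, 28, 6, c, w), (12, n, w, 28, 6, q, n), (12, n, w, 28, 6, q, r), (12, n, w, 28, 6, w, b), (12, n, w, 28, 6, w, p), (12, n, w, 28, 6, z, c), (33, n, n, 7, 28, c, w), (33, n, n, 7, 28, q, n), (33, n, n, 7, 28, q, r), (33, n, n, 7, 28, w, b), (33, n, n, 7, 28, w, p), (33, n, n, 7, 28, z, c), (33, n, n, 7, 39, c, w), (33, n, n, 7, 39, q, n), (33, n, n, 7, 39, q, r), (33, n, n, 7, 39, w, b), (33, n, n, 7, 39, w, p), (33, n, n, 7, 39, z, c), (33, n, n, 7, 6, c, w), (33, n, n, 7, 6, q, n), (33, n, n, 7, 6, q, r), (33, n, n, 7, 6, w, b), (33, n, n, 7, 6, w, p), (33, n, n, 7, 6, z, c)}
Keep only column(s) A, D, F, B, G (18 duplicate(s) eliminated): {(15, 12, 28, n, c), (15, 12, 28, n, q), (15, 12, 28, n, w), (15, 12, 28, n, z), (15, 12, 39, n, c), (15, 12, 39, n, q), (15, 12, 39, n, w), (15, 12, 39, n, z), (15, 12, 6, n, c), (15, 12, 6, n, q), (15, 12, 6, n, w), (15, 12, 6, n, z), (28, 12, 28, n, c), (28, 12, 28, n, q), (28, 12, 28, n, w), (28, 12, 28, n, z), (28, 12, 39, n, c), (28, 12, 39, n, q), (28, 12, 39, n, w), (28, 12, 39, n, z), (28, 12, 6, n, c), (28, 12, 6, n, q), (28, 12, 6, n, w), (28, 12, 6, n, z), (7, 33, 28, n, c), (7, 33, 28, n, q), (7, 33, 28, n, w), (7, 33, 28, n, z), (7, 33, 39, n, c), (7, 33, 39, n, q), (7, 33, 39, n, w), (7, 33, 39, n, z), (7, 33, 6, n, c), (7, 33, 6, n, q), (7, 33, 6, n, w), (7, 33, 6, n, z)}
σ[G = q]: keep tuples satisfying G = q → {(15, 12, 28, n, q), (15, 12, 39, n, q), (15, 12, 6, n, q), (28, 12, 28, n, q), (28, 12, 39, n, q), (28, 12, 6, n, q), (7, 33, 28, n, q), (7, 33, 39, n, q), (7, 33, 6, n, q)}
Keep only column(s) F, D, G (3 duplicate(s) eliminated): {(28, 12, q), (28, 33, q), (39, 12, q), (39, 33, q), (6, 12, q), (6, 33, q)}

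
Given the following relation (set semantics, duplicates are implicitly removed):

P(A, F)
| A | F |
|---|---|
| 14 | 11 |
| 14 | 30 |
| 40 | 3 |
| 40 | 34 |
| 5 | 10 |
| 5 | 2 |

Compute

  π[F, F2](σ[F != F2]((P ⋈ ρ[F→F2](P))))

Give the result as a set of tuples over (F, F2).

ρ[F→F2]: schema becomes (A, F2); tuples unchanged.
P ⋈ ρ[F→F2](P) (natural join on A): {(14, 11, 11), (14, 11, 30), (14, 30, 11), (14, 30, 30), (40, 3, 3), (40, 3, 34), (40, 34, 3), (40, 34, 34), (5, 10, 10), (5, 10, 2), (5, 2, 10), (5, 2, 2)}
Apply σ_{F != F2}; surviving tuples: {(14, 11, 30), (14, 30, 11), (40, 3, 34), (40, 34, 3), (5, 10, 2), (5, 2, 10)}
π_{F, F2} gives {(10, 2), (11, 30), (2, 10), (3, 34), (30, 11), (34, 3)}.

{(10, 2), (11, 30), (2, 10), (3, 34), (30, 11), (34, 3)}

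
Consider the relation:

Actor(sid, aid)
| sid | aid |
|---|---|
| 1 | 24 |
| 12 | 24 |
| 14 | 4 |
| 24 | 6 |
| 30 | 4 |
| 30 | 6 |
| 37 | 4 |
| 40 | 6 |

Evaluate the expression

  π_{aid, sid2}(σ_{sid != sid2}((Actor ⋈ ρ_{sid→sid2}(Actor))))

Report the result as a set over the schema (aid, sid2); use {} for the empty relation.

{(24, 1), (24, 12), (4, 14), (4, 30), (4, 37), (6, 24), (6, 30), (6, 40)}

ρ[sid→sid2]: schema becomes (sid2, aid); tuples unchanged.
Joining Actor and ρ_{sid→sid2}(Actor) on aid yields {(1, 24, 1), (1, 24, 12), (12, 24, 1), (12, 24, 12), (14, 4, 14), (14, 4, 30), (14, 4, 37), (24, 6, 24), (24, 6, 30), (24, 6, 40), (30, 4, 14), (30, 4, 30), (30, 4, 37), (30, 6, 24), (30, 6, 30), (30, 6, 40), (37, 4, 14), (37, 4, 30), (37, 4, 37), (40, 6, 24), (40, 6, 30), (40, 6, 40)}.
Filtering on sid != sid2 leaves {(1, 24, 12), (12, 24, 1), (14, 4, 30), (14, 4, 37), (24, 6, 30), (24, 6, 40), (30, 4, 14), (30, 4, 37), (30, 6, 24), (30, 6, 40), (37, 4, 14), (37, 4, 30), (40, 6, 24), (40, 6, 30)}.
π_{aid, sid2} gives {(24, 1), (24, 12), (4, 14), (4, 30), (4, 37), (6, 24), (6, 30), (6, 40)} (6 duplicate(s) eliminated).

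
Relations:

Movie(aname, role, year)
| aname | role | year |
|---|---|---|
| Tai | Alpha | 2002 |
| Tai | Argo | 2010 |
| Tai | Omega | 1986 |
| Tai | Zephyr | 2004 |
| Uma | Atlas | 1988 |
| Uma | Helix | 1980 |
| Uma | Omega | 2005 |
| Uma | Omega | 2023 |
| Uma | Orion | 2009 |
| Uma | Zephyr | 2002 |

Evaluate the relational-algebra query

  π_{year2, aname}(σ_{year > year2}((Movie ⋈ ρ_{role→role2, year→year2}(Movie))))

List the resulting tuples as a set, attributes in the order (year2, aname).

{(1980, Uma), (1986, Tai), (1988, Uma), (2002, Tai), (2002, Uma), (2004, Tai), (2005, Uma), (2009, Uma)}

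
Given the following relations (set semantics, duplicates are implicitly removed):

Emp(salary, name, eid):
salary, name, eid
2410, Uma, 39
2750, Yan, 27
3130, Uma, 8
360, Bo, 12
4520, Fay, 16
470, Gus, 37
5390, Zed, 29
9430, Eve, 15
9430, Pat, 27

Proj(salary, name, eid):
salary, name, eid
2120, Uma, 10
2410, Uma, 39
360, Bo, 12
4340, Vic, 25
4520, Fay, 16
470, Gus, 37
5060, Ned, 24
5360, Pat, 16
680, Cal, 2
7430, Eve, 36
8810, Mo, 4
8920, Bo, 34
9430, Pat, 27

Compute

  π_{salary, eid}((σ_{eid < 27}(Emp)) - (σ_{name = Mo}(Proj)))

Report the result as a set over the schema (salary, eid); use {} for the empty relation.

{(3130, 8), (360, 12), (4520, 16), (9430, 15)}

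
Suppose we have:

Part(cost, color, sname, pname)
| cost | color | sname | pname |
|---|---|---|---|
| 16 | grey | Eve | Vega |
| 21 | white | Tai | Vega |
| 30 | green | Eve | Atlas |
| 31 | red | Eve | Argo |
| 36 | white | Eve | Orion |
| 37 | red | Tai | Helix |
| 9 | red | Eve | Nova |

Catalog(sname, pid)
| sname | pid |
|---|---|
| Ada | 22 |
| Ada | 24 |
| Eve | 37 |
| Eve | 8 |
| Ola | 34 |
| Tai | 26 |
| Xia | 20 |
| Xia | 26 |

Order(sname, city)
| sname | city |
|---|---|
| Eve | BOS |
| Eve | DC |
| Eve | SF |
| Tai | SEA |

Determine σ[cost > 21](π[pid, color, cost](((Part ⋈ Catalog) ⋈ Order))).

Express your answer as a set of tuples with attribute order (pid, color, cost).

{(26, red, 37), (37, green, 30), (37, red, 31), (37, white, 36), (8, green, 30), (8, red, 31), (8, white, 36)}

Part ⋈ Catalog (natural join on sname): {(16, grey, Eve, Vega, 37), (16, grey, Eve, Vega, 8), (21, white, Tai, Vega, 26), (30, green, Eve, Atlas, 37), (30, green, Eve, Atlas, 8), (31, red, Eve, Argo, 37), (31, red, Eve, Argo, 8), (36, white, Eve, Orion, 37), (36, white, Eve, Orion, 8), (37, red, Tai, Helix, 26), (9, red, Eve, Nova, 37), (9, red, Eve, Nova, 8)}
(Part ⋈ Catalog) ⋈ Order (natural join on sname): {(16, grey, Eve, Vega, 37, BOS), (16, grey, Eve, Vega, 37, DC), (16, grey, Eve, Vega, 37, SF), (16, grey, Eve, Vega, 8, BOS), (16, grey, Eve, Vega, 8, DC), (16, grey, Eve, Vega, 8, SF), (21, white, Tai, Vega, 26, SEA), (30, green, Eve, Atlas, 37, BOS), (30, green, Eve, Atlas, 37, DC), (30, green, Eve, Atlas, 37, SF), (30, green, Eve, Atlas, 8, BOS), (30, green, Eve, Atlas, 8, DC), (30, green, Eve, Atlas, 8, SF), (31, red, Eve, Argo, 37, BOS), (31, red, Eve, Argo, 37, DC), (31, red, Eve, Argo, 37, SF), (31, red, Eve, Argo, 8, BOS), (31, red, Eve, Argo, 8, DC), (31, red, Eve, Argo, 8, SF), (36, white, Eve, Orion, 37, BOS), (36, white, Eve, Orion, 37, DC), (36, white, Eve, Orion, 37, SF), (36, white, Eve, Orion, 8, BOS), (36, white, Eve, Orion, 8, DC), (36, white, Eve, Orion, 8, SF), (37, red, Tai, Helix, 26, SEA), (9, red, Eve, Nova, 37, BOS), (9, red, Eve, Nova, 37, DC), (9, red, Eve, Nova, 37, SF), (9, red, Eve, Nova, 8, BOS), (9, red, Eve, Nova, 8, DC), (9, red, Eve, Nova, 8, SF)}
π[pid, color, cost]: project onto (pid, color, cost) (20 duplicate(s) eliminated) → {(26, red, 37), (26, white, 21), (37, green, 30), (37, grey, 16), (37, red, 31), (37, red, 9), (37, white, 36), (8, green, 30), (8, grey, 16), (8, red, 31), (8, red, 9), (8, white, 36)}
Apply σ_{cost > 21}; surviving tuples: {(26, red, 37), (37, green, 30), (37, red, 31), (37, white, 36), (8, green, 30), (8, red, 31), (8, white, 36)}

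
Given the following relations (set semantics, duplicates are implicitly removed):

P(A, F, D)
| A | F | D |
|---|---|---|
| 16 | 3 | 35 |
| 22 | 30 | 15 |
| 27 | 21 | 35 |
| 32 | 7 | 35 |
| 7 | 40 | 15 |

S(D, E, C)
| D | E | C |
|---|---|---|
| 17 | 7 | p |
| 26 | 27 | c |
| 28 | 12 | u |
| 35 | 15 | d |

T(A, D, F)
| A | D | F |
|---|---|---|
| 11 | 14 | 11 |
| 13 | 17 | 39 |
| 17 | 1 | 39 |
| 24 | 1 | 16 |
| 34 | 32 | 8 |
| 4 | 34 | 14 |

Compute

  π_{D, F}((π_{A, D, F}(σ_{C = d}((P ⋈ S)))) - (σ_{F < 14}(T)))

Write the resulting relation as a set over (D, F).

{(35, 21), (35, 3), (35, 7)}

Natural join on D: {(16, 3, 35, 15, d), (27, 21, 35, 15, d), (32, 7, 35, 15, d)}
Apply σ_{C = d}; surviving tuples: {(16, 3, 35, 15, d), (27, 21, 35, 15, d), (32, 7, 35, 15, d)}
π[A, D, F]: project onto (A, D, F) → {(16, 35, 3), (27, 35, 21), (32, 35, 7)}
Apply σ_{F < 14}; surviving tuples: {(11, 14, 11), (34, 32, 8)}
Taking the difference: {(16, 35, 3), (27, 35, 21), (32, 35, 7)}
π[D, F]: project onto (D, F) → {(35, 21), (35, 3), (35, 7)}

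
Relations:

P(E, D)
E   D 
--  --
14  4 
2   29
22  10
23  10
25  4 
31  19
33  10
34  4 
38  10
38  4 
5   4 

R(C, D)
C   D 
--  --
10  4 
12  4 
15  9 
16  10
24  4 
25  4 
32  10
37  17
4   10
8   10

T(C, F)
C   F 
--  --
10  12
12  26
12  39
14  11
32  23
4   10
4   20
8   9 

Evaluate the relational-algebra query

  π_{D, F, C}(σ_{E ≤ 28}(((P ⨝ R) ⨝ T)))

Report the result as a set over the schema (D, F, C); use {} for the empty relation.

P ⋈ R (natural join on D): {(14, 4, 10), (14, 4, 12), (14, 4, 24), (14, 4, 25), (22, 10, 16), (22, 10, 32), (22, 10, 4), (22, 10, 8), (23, 10, 16), (23, 10, 32), (23, 10, 4), (23, 10, 8), (25, 4, 10), (25, 4, 12), (25, 4, 24), (25, 4, 25), (33, 10, 16), (33, 10, 32), (33, 10, 4), (33, 10, 8), (34, 4, 10), (34, 4, 12), (34, 4, 24), (34, 4, 25), (38, 10, 16), (38, 10, 32), (38, 10, 4), (38, 10, 8), (38, 4, 10), (38, 4, 12), (38, 4, 24), (38, 4, 25), (5, 4, 10), (5, 4, 12), (5, 4, 24), (5, 4, 25)}
(P ⨝ R) ⋈ T (natural join on C): {(14, 4, 10, 12), (14, 4, 12, 26), (14, 4, 12, 39), (22, 10, 32, 23), (22, 10, 4, 10), (22, 10, 4, 20), (22, 10, 8, 9), (23, 10, 32, 23), (23, 10, 4, 10), (23, 10, 4, 20), (23, 10, 8, 9), (25, 4, 10, 12), (25, 4, 12, 26), (25, 4, 12, 39), (33, 10, 32, 23), (33, 10, 4, 10), (33, 10, 4, 20), (33, 10, 8, 9), (34, 4, 10, 12), (34, 4, 12, 26), (34, 4, 12, 39), (38, 10, 32, 23), (38, 10, 4, 10), (38, 10, 4, 20), (38, 10, 8, 9), (38, 4, 10, 12), (38, 4, 12, 26), (38, 4, 12, 39), (5, 4, 10, 12), (5, 4, 12, 26), (5, 4, 12, 39)}
σ[E ≤ 28]: keep tuples satisfying E ≤ 28 → {(14, 4, 10, 12), (14, 4, 12, 26), (14, 4, 12, 39), (22, 10, 32, 23), (22, 10, 4, 10), (22, 10, 4, 20), (22, 10, 8, 9), (23, 10, 32, 23), (23, 10, 4, 10), (23, 10, 4, 20), (23, 10, 8, 9), (25, 4, 10, 12), (25, 4, 12, 26), (25, 4, 12, 39), (5, 4, 10, 12), (5, 4, 12, 26), (5, 4, 12, 39)}
π[D, F, C]: project onto (D, F, C) (10 duplicate(s) eliminated) → {(10, 10, 4), (10, 20, 4), (10, 23, 32), (10, 9, 8), (4, 12, 10), (4, 26, 12), (4, 39, 12)}

{(10, 10, 4), (10, 20, 4), (10, 23, 32), (10, 9, 8), (4, 12, 10), (4, 26, 12), (4, 39, 12)}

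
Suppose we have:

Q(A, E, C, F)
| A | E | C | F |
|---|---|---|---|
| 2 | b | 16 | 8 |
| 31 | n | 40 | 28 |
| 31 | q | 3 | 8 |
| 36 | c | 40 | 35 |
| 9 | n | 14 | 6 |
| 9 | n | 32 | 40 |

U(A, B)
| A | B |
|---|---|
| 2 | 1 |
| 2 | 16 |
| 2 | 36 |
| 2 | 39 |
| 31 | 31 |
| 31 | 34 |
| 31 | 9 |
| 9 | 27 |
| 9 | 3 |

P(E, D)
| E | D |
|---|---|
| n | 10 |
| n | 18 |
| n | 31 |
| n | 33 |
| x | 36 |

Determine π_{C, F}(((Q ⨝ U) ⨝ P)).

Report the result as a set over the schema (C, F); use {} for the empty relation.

Joining Q and U on A yields {(2, b, 16, 8, 1), (2, b, 16, 8, 16), (2, b, 16, 8, 36), (2, b, 16, 8, 39), (31, n, 40, 28, 31), (31, n, 40, 28, 34), (31, n, 40, 28, 9), (31, q, 3, 8, 31), (31, q, 3, 8, 34), (31, q, 3, 8, 9), (9, n, 14, 6, 27), (9, n, 14, 6, 3), (9, n, 32, 40, 27), (9, n, 32, 40, 3)}.
Joining (Q ⨝ U) and P on E yields {(31, n, 40, 28, 31, 10), (31, n, 40, 28, 31, 18), (31, n, 40, 28, 31, 31), (31, n, 40, 28, 31, 33), (31, n, 40, 28, 34, 10), (31, n, 40, 28, 34, 18), (31, n, 40, 28, 34, 31), (31, n, 40, 28, 34, 33), (31, n, 40, 28, 9, 10), (31, n, 40, 28, 9, 18), (31, n, 40, 28, 9, 31), (31, n, 40, 28, 9, 33), (9, n, 14, 6, 27, 10), (9, n, 14, 6, 27, 18), (9, n, 14, 6, 27, 31), (9, n, 14, 6, 27, 33), (9, n, 14, 6, 3, 10), (9, n, 14, 6, 3, 18), (9, n, 14, 6, 3, 31), (9, n, 14, 6, 3, 33), (9, n, 32, 40, 27, 10), (9, n, 32, 40, 27, 18), (9, n, 32, 40, 27, 31), (9, n, 32, 40, 27, 33), (9, n, 32, 40, 3, 10), (9, n, 32, 40, 3, 18), (9, n, 32, 40, 3, 31), (9, n, 32, 40, 3, 33)}.
Keep only column(s) C, F (25 duplicate(s) eliminated): {(14, 6), (32, 40), (40, 28)}

{(14, 6), (32, 40), (40, 28)}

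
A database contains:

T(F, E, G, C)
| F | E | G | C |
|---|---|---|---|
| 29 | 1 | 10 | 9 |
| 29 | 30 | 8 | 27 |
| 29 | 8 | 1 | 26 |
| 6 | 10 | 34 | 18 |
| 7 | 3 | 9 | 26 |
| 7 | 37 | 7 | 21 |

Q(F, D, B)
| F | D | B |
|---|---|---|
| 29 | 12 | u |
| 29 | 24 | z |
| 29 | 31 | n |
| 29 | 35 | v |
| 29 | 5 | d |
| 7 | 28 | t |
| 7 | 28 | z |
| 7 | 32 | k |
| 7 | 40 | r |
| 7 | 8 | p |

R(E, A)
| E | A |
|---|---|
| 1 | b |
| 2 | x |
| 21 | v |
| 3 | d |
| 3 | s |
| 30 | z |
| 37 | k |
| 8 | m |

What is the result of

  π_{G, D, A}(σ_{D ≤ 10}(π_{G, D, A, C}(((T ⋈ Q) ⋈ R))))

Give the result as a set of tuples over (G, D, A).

Joining T and Q on F yields {(29, 1, 10, 9, 12, u), (29, 1, 10, 9, 24, z), (29, 1, 10, 9, 31, n), (29, 1, 10, 9, 35, v), (29, 1, 10, 9, 5, d), (29, 30, 8, 27, 12, u), (29, 30, 8, 27, 24, z), (29, 30, 8, 27, 31, n), (29, 30, 8, 27, 35, v), (29, 30, 8, 27, 5, d), (29, 8, 1, 26, 12, u), (29, 8, 1, 26, 24, z), (29, 8, 1, 26, 31, n), (29, 8, 1, 26, 35, v), (29, 8, 1, 26, 5, d), (7, 3, 9, 26, 28, t), (7, 3, 9, 26, 28, z), (7, 3, 9, 26, 32, k), (7, 3, 9, 26, 40, r), (7, 3, 9, 26, 8, p), (7, 37, 7, 21, 28, t), (7, 37, 7, 21, 28, z), (7, 37, 7, 21, 32, k), (7, 37, 7, 21, 40, r), (7, 37, 7, 21, 8, p)}.
Joining (T ⋈ Q) and R on E yields {(29, 1, 10, 9, 12, u, b), (29, 1, 10, 9, 24, z, b), (29, 1, 10, 9, 31, n, b), (29, 1, 10, 9, 35, v, b), (29, 1, 10, 9, 5, d, b), (29, 30, 8, 27, 12, u, z), (29, 30, 8, 27, 24, z, z), (29, 30, 8, 27, 31, n, z), (29, 30, 8, 27, 35, v, z), (29, 30, 8, 27, 5, d, z), (29, 8, 1, 26, 12, u, m), (29, 8, 1, 26, 24, z, m), (29, 8, 1, 26, 31, n, m), (29, 8, 1, 26, 35, v, m), (29, 8, 1, 26, 5, d, m), (7, 3, 9, 26, 28, t, d), (7, 3, 9, 26, 28, t, s), (7, 3, 9, 26, 28, z, d), (7, 3, 9, 26, 28, z, s), (7, 3, 9, 26, 32, k, d), (7, 3, 9, 26, 32, k, s), (7, 3, 9, 26, 40, r, d), (7, 3, 9, 26, 40, r, s), (7, 3, 9, 26, 8, p, d), (7, 3, 9, 26, 8, p, s), (7, 37, 7, 21, 28, t, k), (7, 37, 7, 21, 28, z, k), (7, 37, 7, 21, 32, k, k), (7, 37, 7, 21, 40, r, k), (7, 37, 7, 21, 8, p, k)}.
Projecting to G, D, A, C (3 duplicate(s) eliminated): {(1, 12, m, 26), (1, 24, m, 26), (1, 31, m, 26), (1, 35, m, 26), (1, 5, m, 26), (10, 12, b, 9), (10, 24, b, 9), (10, 31, b, 9), (10, 35, b, 9), (10, 5, b, 9), (7, 28, k, 21), (7, 32, k, 21), (7, 40, k, 21), (7, 8, k, 21), (8, 12, z, 27), (8, 24, z, 27), (8, 31, z, 27), (8, 35, z, 27), (8, 5, z, 27), (9, 28, d, 26), (9, 28, s, 26), (9, 32, d, 26), (9, 32, s, 26), (9, 40, d, 26), (9, 40, s, 26), (9, 8, d, 26), (9, 8, s, 26)}
σ[D ≤ 10]: keep tuples satisfying D ≤ 10 → {(1, 5, m, 26), (10, 5, b, 9), (7, 8, k, 21), (8, 5, z, 27), (9, 8, d, 26), (9, 8, s, 26)}
Projecting to G, D, A: {(1, 5, m), (10, 5, b), (7, 8, k), (8, 5, z), (9, 8, d), (9, 8, s)}

{(1, 5, m), (10, 5, b), (7, 8, k), (8, 5, z), (9, 8, d), (9, 8, s)}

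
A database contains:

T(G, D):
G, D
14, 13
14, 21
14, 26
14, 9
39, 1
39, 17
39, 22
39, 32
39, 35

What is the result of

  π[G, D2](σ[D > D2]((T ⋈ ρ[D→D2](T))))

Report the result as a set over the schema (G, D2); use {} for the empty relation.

ρ[D→D2]: schema becomes (G, D2); tuples unchanged.
Joining T and ρ[D→D2](T) on G yields {(14, 13, 13), (14, 13, 21), (14, 13, 26), (14, 13, 9), (14, 21, 13), (14, 21, 21), (14, 21, 26), (14, 21, 9), (14, 26, 13), (14, 26, 21), (14, 26, 26), (14, 26, 9), (14, 9, 13), (14, 9, 21), (14, 9, 26), (14, 9, 9), (39, 1, 1), (39, 1, 17), (39, 1, 22), (39, 1, 32), (39, 1, 35), (39, 17, 1), (39, 17, 17), (39, 17, 22), (39, 17, 32), (39, 17, 35), (39, 22, 1), (39, 22, 17), (39, 22, 22), (39, 22, 32), (39, 22, 35), (39, 32, 1), (39, 32, 17), (39, 32, 22), (39, 32, 32), (39, 32, 35), (39, 35, 1), (39, 35, 17), (39, 35, 22), (39, 35, 32), (39, 35, 35)}.
Filtering on D > D2 leaves {(14, 13, 9), (14, 21, 13), (14, 21, 9), (14, 26, 13), (14, 26, 21), (14, 26, 9), (39, 17, 1), (39, 22, 1), (39, 22, 17), (39, 32, 1), (39, 32, 17), (39, 32, 22), (39, 35, 1), (39, 35, 17), (39, 35, 22), (39, 35, 32)}.
π_{G, D2} gives {(14, 13), (14, 21), (14, 9), (39, 1), (39, 17), (39, 22), (39, 32)} (9 duplicate(s) eliminated).

{(14, 13), (14, 21), (14, 9), (39, 1), (39, 17), (39, 22), (39, 32)}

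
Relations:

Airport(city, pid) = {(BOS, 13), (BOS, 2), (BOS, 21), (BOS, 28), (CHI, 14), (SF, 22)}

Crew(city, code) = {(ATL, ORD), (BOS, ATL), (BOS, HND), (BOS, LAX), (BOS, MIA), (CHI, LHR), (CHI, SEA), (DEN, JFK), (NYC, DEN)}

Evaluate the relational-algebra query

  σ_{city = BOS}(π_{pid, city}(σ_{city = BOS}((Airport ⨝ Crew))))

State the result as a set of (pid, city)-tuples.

Natural join on city: {(BOS, 13, ATL), (BOS, 13, HND), (BOS, 13, LAX), (BOS, 13, MIA), (BOS, 2, ATL), (BOS, 2, HND), (BOS, 2, LAX), (BOS, 2, MIA), (BOS, 21, ATL), (BOS, 21, HND), (BOS, 21, LAX), (BOS, 21, MIA), (BOS, 28, ATL), (BOS, 28, HND), (BOS, 28, LAX), (BOS, 28, MIA), (CHI, 14, LHR), (CHI, 14, SEA)}
Apply σ_{city = BOS}; surviving tuples: {(BOS, 13, ATL), (BOS, 13, HND), (BOS, 13, LAX), (BOS, 13, MIA), (BOS, 2, ATL), (BOS, 2, HND), (BOS, 2, LAX), (BOS, 2, MIA), (BOS, 21, ATL), (BOS, 21, HND), (BOS, 21, LAX), (BOS, 21, MIA), (BOS, 28, ATL), (BOS, 28, HND), (BOS, 28, LAX), (BOS, 28, MIA)}
π[pid, city]: project onto (pid, city) (12 duplicate(s) eliminated) → {(13, BOS), (2, BOS), (21, BOS), (28, BOS)}
Apply σ_{city = BOS}; surviving tuples: {(13, BOS), (2, BOS), (21, BOS), (28, BOS)}

{(13, BOS), (2, BOS), (21, BOS), (28, BOS)}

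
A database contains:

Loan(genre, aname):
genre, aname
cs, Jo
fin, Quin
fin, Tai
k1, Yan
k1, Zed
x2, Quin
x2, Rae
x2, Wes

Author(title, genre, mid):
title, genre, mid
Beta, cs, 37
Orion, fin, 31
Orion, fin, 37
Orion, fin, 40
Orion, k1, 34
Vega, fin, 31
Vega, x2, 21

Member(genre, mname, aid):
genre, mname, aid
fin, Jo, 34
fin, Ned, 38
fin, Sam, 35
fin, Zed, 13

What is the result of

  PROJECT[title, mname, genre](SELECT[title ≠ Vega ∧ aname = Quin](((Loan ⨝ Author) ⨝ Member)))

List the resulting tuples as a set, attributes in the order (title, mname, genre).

Natural join on genre: {(cs, Jo, Beta, 37), (fin, Quin, Orion, 31), (fin, Quin, Orion, 37), (fin, Quin, Orion, 40), (fin, Quin, Vega, 31), (fin, Tai, Orion, 31), (fin, Tai, Orion, 37), (fin, Tai, Orion, 40), (fin, Tai, Vega, 31), (k1, Yan, Orion, 34), (k1, Zed, Orion, 34), (x2, Quin, Vega, 21), (x2, Rae, Vega, 21), (x2, Wes, Vega, 21)}
Natural join on genre: {(fin, Quin, Orion, 31, Jo, 34), (fin, Quin, Orion, 31, Ned, 38), (fin, Quin, Orion, 31, Sam, 35), (fin, Quin, Orion, 31, Zed, 13), (fin, Quin, Orion, 37, Jo, 34), (fin, Quin, Orion, 37, Ned, 38), (fin, Quin, Orion, 37, Sam, 35), (fin, Quin, Orion, 37, Zed, 13), (fin, Quin, Orion, 40, Jo, 34), (fin, Quin, Orion, 40, Ned, 38), (fin, Quin, Orion, 40, Sam, 35), (fin, Quin, Orion, 40, Zed, 13), (fin, Quin, Vega, 31, Jo, 34), (fin, Quin, Vega, 31, Ned, 38), (fin, Quin, Vega, 31, Sam, 35), (fin, Quin, Vega, 31, Zed, 13), (fin, Tai, Orion, 31, Jo, 34), (fin, Tai, Orion, 31, Ned, 38), (fin, Tai, Orion, 31, Sam, 35), (fin, Tai, Orion, 31, Zed, 13), (fin, Tai, Orion, 37, Jo, 34), (fin, Tai, Orion, 37, Ned, 38), (fin, Tai, Orion, 37, Sam, 35), (fin, Tai, Orion, 37, Zed, 13), (fin, Tai, Orion, 40, Jo, 34), (fin, Tai, Orion, 40, Ned, 38), (fin, Tai, Orion, 40, Sam, 35), (fin, Tai, Orion, 40, Zed, 13), (fin, Tai, Vega, 31, Jo, 34), (fin, Tai, Vega, 31, Ned, 38), (fin, Tai, Vega, 31, Sam, 35), (fin, Tai, Vega, 31, Zed, 13)}
Filtering on title ≠ Vega ∧ aname = Quin leaves {(fin, Quin, Orion, 31, Jo, 34), (fin, Quin, Orion, 31, Ned, 38), (fin, Quin, Orion, 31, Sam, 35), (fin, Quin, Orion, 31, Zed, 13), (fin, Quin, Orion, 37, Jo, 34), (fin, Quin, Orion, 37, Ned, 38), (fin, Quin, Orion, 37, Sam, 35), (fin, Quin, Orion, 37, Zed, 13), (fin, Quin, Orion, 40, Jo, 34), (fin, Quin, Orion, 40, Ned, 38), (fin, Quin, Orion, 40, Sam, 35), (fin, Quin, Orion, 40, Zed, 13)}.
π_{title, mname, genre} gives {(Orion, Jo, fin), (Orion, Ned, fin), (Orion, Sam, fin), (Orion, Zed, fin)} (8 duplicate(s) eliminated).

{(Orion, Jo, fin), (Orion, Ned, fin), (Orion, Sam, fin), (Orion, Zed, fin)}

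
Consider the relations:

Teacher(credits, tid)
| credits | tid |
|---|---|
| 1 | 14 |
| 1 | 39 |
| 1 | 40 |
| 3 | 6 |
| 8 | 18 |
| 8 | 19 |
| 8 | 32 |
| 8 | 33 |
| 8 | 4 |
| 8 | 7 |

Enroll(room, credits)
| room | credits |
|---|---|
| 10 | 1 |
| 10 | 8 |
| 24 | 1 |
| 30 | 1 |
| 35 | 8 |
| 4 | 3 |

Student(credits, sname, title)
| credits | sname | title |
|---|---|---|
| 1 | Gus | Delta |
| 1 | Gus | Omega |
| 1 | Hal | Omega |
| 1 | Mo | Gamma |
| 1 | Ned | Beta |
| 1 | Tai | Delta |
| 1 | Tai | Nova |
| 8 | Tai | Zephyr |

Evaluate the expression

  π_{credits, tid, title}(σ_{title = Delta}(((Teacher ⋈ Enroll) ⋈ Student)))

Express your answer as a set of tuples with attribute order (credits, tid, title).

{(1, 14, Delta), (1, 39, Delta), (1, 40, Delta)}

Natural join on credits: {(1, 14, 10), (1, 14, 24), (1, 14, 30), (1, 39, 10), (1, 39, 24), (1, 39, 30), (1, 40, 10), (1, 40, 24), (1, 40, 30), (3, 6, 4), (8, 18, 10), (8, 18, 35), (8, 19, 10), (8, 19, 35), (8, 32, 10), (8, 32, 35), (8, 33, 10), (8, 33, 35), (8, 4, 10), (8, 4, 35), (8, 7, 10), (8, 7, 35)}
Natural join on credits: {(1, 14, 10, Gus, Delta), (1, 14, 10, Gus, Omega), (1, 14, 10, Hal, Omega), (1, 14, 10, Mo, Gamma), (1, 14, 10, Ned, Beta), (1, 14, 10, Tai, Delta), (1, 14, 10, Tai, Nova), (1, 14, 24, Gus, Delta), (1, 14, 24, Gus, Omega), (1, 14, 24, Hal, Omega), (1, 14, 24, Mo, Gamma), (1, 14, 24, Ned, Beta), (1, 14, 24, Tai, Delta), (1, 14, 24, Tai, Nova), (1, 14, 30, Gus, Delta), (1, 14, 30, Gus, Omega), (1, 14, 30, Hal, Omega), (1, 14, 30, Mo, Gamma), (1, 14, 30, Ned, Beta), (1, 14, 30, Tai, Delta), (1, 14, 30, Tai, Nova), (1, 39, 10, Gus, Delta), (1, 39, 10, Gus, Omega), (1, 39, 10, Hal, Omega), (1, 39, 10, Mo, Gamma), (1, 39, 10, Ned, Beta), (1, 39, 10, Tai, Delta), (1, 39, 10, Tai, Nova), (1, 39, 24, Gus, Delta), (1, 39, 24, Gus, Omega), (1, 39, 24, Hal, Omega), (1, 39, 24, Mo, Gamma), (1, 39, 24, Ned, Beta), (1, 39, 24, Tai, Delta), (1, 39, 24, Tai, Nova), (1, 39, 30, Gus, Delta), (1, 39, 30, Gus, Omega), (1, 39, 30, Hal, Omega), (1, 39, 30, Mo, Gamma), (1, 39, 30, Ned, Beta), (1, 39, 30, Tai, Delta), (1, 39, 30, Tai, Nova), (1, 40, 10, Gus, Delta), (1, 40, 10, Gus, Omega), (1, 40, 10, Hal, Omega), (1, 40, 10, Mo, Gamma), (1, 40, 10, Ned, Beta), (1, 40, 10, Tai, Delta), (1, 40, 10, Tai, Nova), (1, 40, 24, Gus, Delta), (1, 40, 24, Gus, Omega), (1, 40, 24, Hal, Omega), (1, 40, 24, Mo, Gamma), (1, 40, 24, Ned, Beta), (1, 40, 24, Tai, Delta), (1, 40, 24, Tai, Nova), (1, 40, 30, Gus, Delta), (1, 40, 30, Gus, Omega), (1, 40, 30, Hal, Omega), (1, 40, 30, Mo, Gamma), (1, 40, 30, Ned, Beta), (1, 40, 30, Tai, Delta), (1, 40, 30, Tai, Nova), (8, 18, 10, Tai, Zephyr), (8, 18, 35, Tai, Zephyr), (8, 19, 10, Tai, Zephyr), (8, 19, 35, Tai, Zephyr), (8, 32, 10, Tai, Zephyr), (8, 32, 35, Tai, Zephyr), (8, 33, 10, Tai, Zephyr), (8, 33, 35, Tai, Zephyr), (8, 4, 10, Tai, Zephyr), (8, 4, 35, Tai, Zephyr), (8, 7, 10, Tai, Zephyr), (8, 7, 35, Tai, Zephyr)}
Selection title = Delta: {(1, 14, 10, Gus, Delta), (1, 14, 10, Tai, Delta), (1, 14, 24, Gus, Delta), (1, 14, 24, Tai, Delta), (1, 14, 30, Gus, Delta), (1, 14, 30, Tai, Delta), (1, 39, 10, Gus, Delta), (1, 39, 10, Tai, Delta), (1, 39, 24, Gus, Delta), (1, 39, 24, Tai, Delta), (1, 39, 30, Gus, Delta), (1, 39, 30, Tai, Delta), (1, 40, 10, Gus, Delta), (1, 40, 10, Tai, Delta), (1, 40, 24, Gus, Delta), (1, 40, 24, Tai, Delta), (1, 40, 30, Gus, Delta), (1, 40, 30, Tai, Delta)}
π_{credits, tid, title} gives {(1, 14, Delta), (1, 39, Delta), (1, 40, Delta)} (15 duplicate(s) eliminated).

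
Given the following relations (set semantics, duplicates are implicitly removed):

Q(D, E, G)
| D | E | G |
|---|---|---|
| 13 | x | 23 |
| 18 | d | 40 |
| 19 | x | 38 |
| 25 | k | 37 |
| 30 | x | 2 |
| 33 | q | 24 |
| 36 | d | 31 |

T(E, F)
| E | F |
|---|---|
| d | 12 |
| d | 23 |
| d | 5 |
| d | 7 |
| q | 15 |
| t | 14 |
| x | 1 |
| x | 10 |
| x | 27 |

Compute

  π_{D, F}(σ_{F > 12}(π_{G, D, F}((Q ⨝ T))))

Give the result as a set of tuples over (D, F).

{(13, 27), (18, 23), (19, 27), (30, 27), (33, 15), (36, 23)}

Joining Q and T on E yields {(13, x, 23, 1), (13, x, 23, 10), (13, x, 23, 27), (18, d, 40, 12), (18, d, 40, 23), (18, d, 40, 5), (18, d, 40, 7), (19, x, 38, 1), (19, x, 38, 10), (19, x, 38, 27), (30, x, 2, 1), (30, x, 2, 10), (30, x, 2, 27), (33, q, 24, 15), (36, d, 31, 12), (36, d, 31, 23), (36, d, 31, 5), (36, d, 31, 7)}.
π_{G, D, F} gives {(2, 30, 1), (2, 30, 10), (2, 30, 27), (23, 13, 1), (23, 13, 10), (23, 13, 27), (24, 33, 15), (31, 36, 12), (31, 36, 23), (31, 36, 5), (31, 36, 7), (38, 19, 1), (38, 19, 10), (38, 19, 27), (40, 18, 12), (40, 18, 23), (40, 18, 5), (40, 18, 7)}.
Selection F > 12: {(2, 30, 27), (23, 13, 27), (24, 33, 15), (31, 36, 23), (38, 19, 27), (40, 18, 23)}
π_{D, F} gives {(13, 27), (18, 23), (19, 27), (30, 27), (33, 15), (36, 23)}.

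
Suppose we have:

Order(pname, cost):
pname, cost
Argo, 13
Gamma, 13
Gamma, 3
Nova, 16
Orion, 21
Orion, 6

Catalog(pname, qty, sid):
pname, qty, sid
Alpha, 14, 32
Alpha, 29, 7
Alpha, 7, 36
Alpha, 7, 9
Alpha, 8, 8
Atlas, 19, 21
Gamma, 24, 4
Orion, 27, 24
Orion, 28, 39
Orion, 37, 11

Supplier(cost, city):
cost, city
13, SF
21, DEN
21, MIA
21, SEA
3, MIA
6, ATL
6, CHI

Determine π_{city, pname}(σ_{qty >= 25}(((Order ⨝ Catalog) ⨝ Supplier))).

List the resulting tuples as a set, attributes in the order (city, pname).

Natural join on pname: {(Gamma, 13, 24, 4), (Gamma, 3, 24, 4), (Orion, 21, 27, 24), (Orion, 21, 28, 39), (Orion, 21, 37, 11), (Orion, 6, 27, 24), (Orion, 6, 28, 39), (Orion, 6, 37, 11)}
Natural join on cost: {(Gamma, 13, 24, 4, SF), (Gamma, 3, 24, 4, MIA), (Orion, 21, 27, 24, DEN), (Orion, 21, 27, 24, MIA), (Orion, 21, 27, 24, SEA), (Orion, 21, 28, 39, DEN), (Orion, 21, 28, 39, MIA), (Orion, 21, 28, 39, SEA), (Orion, 21, 37, 11, DEN), (Orion, 21, 37, 11, MIA), (Orion, 21, 37, 11, SEA), (Orion, 6, 27, 24, ATL), (Orion, 6, 27, 24, CHI), (Orion, 6, 28, 39, ATL), (Orion, 6, 28, 39, CHI), (Orion, 6, 37, 11, ATL), (Orion, 6, 37, 11, CHI)}
σ[qty >= 25]: keep tuples satisfying qty >= 25 → {(Orion, 21, 27, 24, DEN), (Orion, 21, 27, 24, MIA), (Orion, 21, 27, 24, SEA), (Orion, 21, 28, 39, DEN), (Orion, 21, 28, 39, MIA), (Orion, 21, 28, 39, SEA), (Orion, 21, 37, 11, DEN), (Orion, 21, 37, 11, MIA), (Orion, 21, 37, 11, SEA), (Orion, 6, 27, 24, ATL), (Orion, 6, 27, 24, CHI), (Orion, 6, 28, 39, ATL), (Orion, 6, 28, 39, CHI), (Orion, 6, 37, 11, ATL), (Orion, 6, 37, 11, CHI)}
Keep only column(s) city, pname (10 duplicate(s) eliminated): {(ATL, Orion), (CHI, Orion), (DEN, Orion), (MIA, Orion), (SEA, Orion)}

{(ATL, Orion), (CHI, Orion), (DEN, Orion), (MIA, Orion), (SEA, Orion)}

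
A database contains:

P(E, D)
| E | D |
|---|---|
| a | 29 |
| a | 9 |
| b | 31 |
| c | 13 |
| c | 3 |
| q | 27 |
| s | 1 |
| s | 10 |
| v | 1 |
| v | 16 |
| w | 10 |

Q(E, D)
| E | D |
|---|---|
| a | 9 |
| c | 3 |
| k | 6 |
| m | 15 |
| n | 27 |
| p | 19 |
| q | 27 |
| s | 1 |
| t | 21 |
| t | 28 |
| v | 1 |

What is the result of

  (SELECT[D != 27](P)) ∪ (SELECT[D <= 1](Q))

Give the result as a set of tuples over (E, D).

{(a, 29), (a, 9), (b, 31), (c, 13), (c, 3), (s, 1), (s, 10), (v, 1), (v, 16), (w, 10)}

Filtering on D != 27 leaves {(a, 29), (a, 9), (b, 31), (c, 13), (c, 3), (s, 1), (s, 10), (v, 1), (v, 16), (w, 10)}.
Filtering on D <= 1 leaves {(s, 1), (v, 1)}.
Taking the union: {(a, 29), (a, 9), (b, 31), (c, 13), (c, 3), (s, 1), (s, 10), (v, 1), (v, 16), (w, 10)}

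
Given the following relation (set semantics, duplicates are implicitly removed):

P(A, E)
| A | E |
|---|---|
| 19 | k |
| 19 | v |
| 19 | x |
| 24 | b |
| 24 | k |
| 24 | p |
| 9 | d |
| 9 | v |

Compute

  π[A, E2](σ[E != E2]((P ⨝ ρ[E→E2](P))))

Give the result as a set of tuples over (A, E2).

{(19, k), (19, v), (19, x), (24, b), (24, k), (24, p), (9, d), (9, v)}

ρ[E→E2]: schema becomes (A, E2); tuples unchanged.
Natural join on A: {(19, k, k), (19, k, v), (19, k, x), (19, v, k), (19, v, v), (19, v, x), (19, x, k), (19, x, v), (19, x, x), (24, b, b), (24, b, k), (24, b, p), (24, k, b), (24, k, k), (24, k, p), (24, p, b), (24, p, k), (24, p, p), (9, d, d), (9, d, v), (9, v, d), (9, v, v)}
σ[E != E2]: keep tuples satisfying E != E2 → {(19, k, v), (19, k, x), (19, v, k), (19, v, x), (19, x, k), (19, x, v), (24, b, k), (24, b, p), (24, k, b), (24, k, p), (24, p, b), (24, p, k), (9, d, v), (9, v, d)}
π[A, E2]: project onto (A, E2) (6 duplicate(s) eliminated) → {(19, k), (19, v), (19, x), (24, b), (24, k), (24, p), (9, d), (9, v)}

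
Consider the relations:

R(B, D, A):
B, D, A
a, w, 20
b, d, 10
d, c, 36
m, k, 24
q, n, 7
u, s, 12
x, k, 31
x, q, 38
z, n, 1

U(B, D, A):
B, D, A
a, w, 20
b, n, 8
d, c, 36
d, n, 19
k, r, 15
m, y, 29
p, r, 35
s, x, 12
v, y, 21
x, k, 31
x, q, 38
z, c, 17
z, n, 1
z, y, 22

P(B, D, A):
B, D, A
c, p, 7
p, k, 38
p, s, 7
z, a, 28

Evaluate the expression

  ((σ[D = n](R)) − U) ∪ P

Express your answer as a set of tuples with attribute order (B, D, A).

{(c, p, 7), (p, k, 38), (p, s, 7), (q, n, 7), (z, a, 28)}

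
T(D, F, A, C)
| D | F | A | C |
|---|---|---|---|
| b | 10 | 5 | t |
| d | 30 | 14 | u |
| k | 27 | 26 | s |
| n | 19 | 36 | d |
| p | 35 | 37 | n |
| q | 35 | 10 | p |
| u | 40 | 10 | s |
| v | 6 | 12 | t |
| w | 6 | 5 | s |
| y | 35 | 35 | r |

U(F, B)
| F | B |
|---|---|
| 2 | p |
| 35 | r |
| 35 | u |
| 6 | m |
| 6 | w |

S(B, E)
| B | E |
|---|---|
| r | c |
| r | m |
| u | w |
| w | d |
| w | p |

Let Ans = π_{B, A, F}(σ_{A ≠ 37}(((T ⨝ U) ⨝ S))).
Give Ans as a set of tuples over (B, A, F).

{(r, 10, 35), (r, 35, 35), (u, 10, 35), (u, 35, 35), (w, 12, 6), (w, 5, 6)}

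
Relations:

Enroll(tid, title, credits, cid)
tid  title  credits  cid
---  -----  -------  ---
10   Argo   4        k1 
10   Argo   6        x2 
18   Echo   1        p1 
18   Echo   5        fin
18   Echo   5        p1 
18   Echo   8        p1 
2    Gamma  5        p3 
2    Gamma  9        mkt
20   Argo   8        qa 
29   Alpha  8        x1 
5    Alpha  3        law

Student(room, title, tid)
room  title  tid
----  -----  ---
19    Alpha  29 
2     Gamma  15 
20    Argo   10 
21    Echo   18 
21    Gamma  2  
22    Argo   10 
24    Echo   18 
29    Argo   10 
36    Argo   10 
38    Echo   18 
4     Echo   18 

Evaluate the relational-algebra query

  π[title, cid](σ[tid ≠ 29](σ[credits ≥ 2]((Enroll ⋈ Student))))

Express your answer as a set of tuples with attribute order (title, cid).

{(Argo, k1), (Argo, x2), (Echo, fin), (Echo, p1), (Gamma, mkt), (Gamma, p3)}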